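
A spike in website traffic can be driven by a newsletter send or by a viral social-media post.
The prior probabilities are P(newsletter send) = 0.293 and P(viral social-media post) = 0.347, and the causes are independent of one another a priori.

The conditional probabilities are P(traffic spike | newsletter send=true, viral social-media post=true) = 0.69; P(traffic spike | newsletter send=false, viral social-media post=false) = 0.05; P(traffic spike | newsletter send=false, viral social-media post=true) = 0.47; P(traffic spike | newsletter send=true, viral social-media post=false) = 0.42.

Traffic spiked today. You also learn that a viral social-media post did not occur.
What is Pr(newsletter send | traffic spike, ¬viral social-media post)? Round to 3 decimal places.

Pr(newsletter send | traffic spike, ¬viral social-media post) ≈ 0.777

For the numerator, keep only newsletter send=true terms: 0.42×0.293 = 0.123060
Normalizer over all consistent configurations: 0.05×0.707 + 0.42×0.293 = 0.158410
Posterior = 0.123060 / 0.158410 ≈ 0.777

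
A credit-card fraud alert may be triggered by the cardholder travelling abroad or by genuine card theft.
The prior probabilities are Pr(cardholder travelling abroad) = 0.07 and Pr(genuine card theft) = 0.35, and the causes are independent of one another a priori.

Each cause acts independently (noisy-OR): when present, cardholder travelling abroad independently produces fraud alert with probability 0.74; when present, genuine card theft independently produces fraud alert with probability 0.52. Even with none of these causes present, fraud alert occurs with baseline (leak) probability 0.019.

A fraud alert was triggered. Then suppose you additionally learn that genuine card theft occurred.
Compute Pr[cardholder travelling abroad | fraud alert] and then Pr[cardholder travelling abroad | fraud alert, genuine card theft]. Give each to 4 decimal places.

Pr[cardholder travelling abroad | fraud alert] ≈ 0.2317; Pr[cardholder travelling abroad | fraud alert, genuine card theft] ≈ 0.1110

Under noisy-OR, P(fraud alert | causes) = 1 − (1−0.019)·∏(1−qᵢ) over the active causes.
P(fraud alert) = 0.019·0.93·0.65 + 0.52912·0.93·0.35 + 0.74494·0.07·0.65 + 0.877571·0.07·0.35 = 0.011486 + 0.172229 + 0.033895 + 0.021500 = 0.239110
The cardholder travelling abroad-present share is 0.033895 + 0.021500 = 0.055395.
Hence the posterior is 0.055395/0.239110 ≈ 0.2317.

Now also conditioning on genuine card theft=true:
Weight on cardholder travelling abroad=true, given the evidence: 0.877571*0.07 = 0.061430
Normalizer over all consistent configurations: 0.52912*0.93 + 0.877571*0.07 = 0.553512
Posterior = 0.061430 / 0.553512 ≈ 0.1110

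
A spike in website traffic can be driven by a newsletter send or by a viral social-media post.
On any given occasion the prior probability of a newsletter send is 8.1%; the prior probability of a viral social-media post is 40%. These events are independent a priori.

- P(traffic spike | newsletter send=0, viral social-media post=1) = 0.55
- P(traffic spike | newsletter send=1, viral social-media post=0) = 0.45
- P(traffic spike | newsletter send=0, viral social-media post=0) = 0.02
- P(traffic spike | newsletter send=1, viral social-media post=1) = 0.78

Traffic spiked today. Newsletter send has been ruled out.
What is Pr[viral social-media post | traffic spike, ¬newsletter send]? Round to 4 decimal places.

Pr[viral social-media post | traffic spike, ¬newsletter send] ≈ 0.9483

P(traffic spike | ¬newsletter send) = 0.02*0.6 + 0.55*0.4 = 0.012000 + 0.220000 = 0.232000
The viral social-media post-present share is 0.55*0.4 = 0.220000.
So P(viral social-media post | traffic spike, ¬newsletter send) = 0.220000/0.232000 ≈ 0.9483.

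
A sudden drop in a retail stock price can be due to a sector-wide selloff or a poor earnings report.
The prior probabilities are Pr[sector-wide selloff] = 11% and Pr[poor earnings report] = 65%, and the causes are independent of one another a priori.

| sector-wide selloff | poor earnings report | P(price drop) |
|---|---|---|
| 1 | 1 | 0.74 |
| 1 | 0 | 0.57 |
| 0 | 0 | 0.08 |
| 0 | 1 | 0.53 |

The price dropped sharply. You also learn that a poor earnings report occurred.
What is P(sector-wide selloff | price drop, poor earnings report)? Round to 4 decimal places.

P(price drop | poor earnings report) = 0.53·0.89 + 0.74·0.11 = 0.471700 + 0.081400 = 0.553100
Of this, 0.081400 comes from 0.74·0.11 (the sector-wide selloff=true cases).
So P(sector-wide selloff | price drop, poor earnings report) = 0.081400/0.553100 ≈ 0.1472.

P(sector-wide selloff | price drop, poor earnings report) ≈ 0.1472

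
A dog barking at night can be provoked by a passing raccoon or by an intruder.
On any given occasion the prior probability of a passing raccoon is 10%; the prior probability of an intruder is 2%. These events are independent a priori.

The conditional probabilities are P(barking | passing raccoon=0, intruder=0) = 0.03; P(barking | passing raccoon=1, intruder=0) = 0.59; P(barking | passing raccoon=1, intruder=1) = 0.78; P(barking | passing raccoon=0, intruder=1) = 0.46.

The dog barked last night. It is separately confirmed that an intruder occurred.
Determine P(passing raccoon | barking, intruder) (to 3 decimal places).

P(passing raccoon | barking, intruder) ≈ 0.159

P(barking | intruder) = 0.46×0.9 + 0.78×0.1 = 0.414000 + 0.078000 = 0.492000
The passing raccoon-present share is 0.78×0.1 = 0.078000.
So P(passing raccoon | barking, intruder) = 0.078000/0.492000 ≈ 0.159.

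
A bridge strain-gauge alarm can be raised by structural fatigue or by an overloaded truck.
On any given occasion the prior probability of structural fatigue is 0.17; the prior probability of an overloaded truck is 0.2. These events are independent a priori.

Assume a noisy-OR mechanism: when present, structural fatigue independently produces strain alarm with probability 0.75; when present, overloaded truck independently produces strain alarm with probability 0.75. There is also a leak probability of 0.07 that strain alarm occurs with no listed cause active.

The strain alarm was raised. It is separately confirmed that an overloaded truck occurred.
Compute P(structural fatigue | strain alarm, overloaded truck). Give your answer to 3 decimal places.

Under noisy-OR, P(strain alarm | causes) = 1 − (1−0.07)·∏(1−qᵢ) over the active causes.
For the numerator, keep only structural fatigue=true terms: 0.941875*0.17 = 0.160119
The normalizing constant is 0.7675*0.83 + 0.941875*0.17 = 0.797144
Posterior = 0.160119 / 0.797144 ≈ 0.201

P(structural fatigue | strain alarm, overloaded truck) ≈ 0.201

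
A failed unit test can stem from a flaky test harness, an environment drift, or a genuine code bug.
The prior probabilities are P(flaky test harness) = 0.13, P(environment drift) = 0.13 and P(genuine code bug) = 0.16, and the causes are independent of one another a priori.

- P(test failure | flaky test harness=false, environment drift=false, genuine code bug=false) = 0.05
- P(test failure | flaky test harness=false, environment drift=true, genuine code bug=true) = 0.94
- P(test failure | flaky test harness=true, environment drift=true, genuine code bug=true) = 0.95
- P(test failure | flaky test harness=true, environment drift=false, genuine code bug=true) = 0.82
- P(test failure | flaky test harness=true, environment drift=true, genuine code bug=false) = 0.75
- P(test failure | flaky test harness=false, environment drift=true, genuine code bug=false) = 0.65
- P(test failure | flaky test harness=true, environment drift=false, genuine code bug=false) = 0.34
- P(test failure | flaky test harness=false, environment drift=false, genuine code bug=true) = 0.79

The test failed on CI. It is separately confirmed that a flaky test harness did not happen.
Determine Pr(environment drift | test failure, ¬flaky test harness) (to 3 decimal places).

By total probability over the 4 (environment drift, genuine code bug) configurations:
  P(test failure | ¬flaky test harness) = 0.05×0.87×0.84 + 0.79×0.87×0.16 + 0.65×0.13×0.84 + 0.94×0.13×0.16
        = 0.036540 + 0.109968 + 0.070980 + 0.019552 = 0.237040
Keeping only the environment drift-present terms gives 0.090532, so
  P(environment drift | test failure, ¬flaky test harness) = 0.090532 / 0.237040 ≈ 0.382

Pr(environment drift | test failure, ¬flaky test harness) ≈ 0.382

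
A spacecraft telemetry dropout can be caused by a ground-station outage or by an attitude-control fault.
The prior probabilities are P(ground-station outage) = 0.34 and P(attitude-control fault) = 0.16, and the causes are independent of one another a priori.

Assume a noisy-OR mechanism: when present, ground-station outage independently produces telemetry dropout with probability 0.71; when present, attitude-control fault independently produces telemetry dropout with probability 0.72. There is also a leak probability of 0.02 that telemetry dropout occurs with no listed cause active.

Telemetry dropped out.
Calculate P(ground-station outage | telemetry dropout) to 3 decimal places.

Under noisy-OR, P(telemetry dropout | causes) = 1 − (1−0.02)·∏(1−qᵢ) over the active causes.
Enumerate the 4 (ground-station outage, attitude-control fault) configurations and weight by the priors:
  P(telemetry dropout) = 0.02·0.66·0.84 + 0.7256·0.66·0.16 + 0.7158·0.34·0.84 + 0.920424·0.34·0.16
        = 0.011088 + 0.076623 + 0.204432 + 0.050071 = 0.342214
The terms with ground-station outage present sum to 0.254503, so
  P(ground-station outage | telemetry dropout) = 0.254503 / 0.342214 ≈ 0.744

P(ground-station outage | telemetry dropout) ≈ 0.744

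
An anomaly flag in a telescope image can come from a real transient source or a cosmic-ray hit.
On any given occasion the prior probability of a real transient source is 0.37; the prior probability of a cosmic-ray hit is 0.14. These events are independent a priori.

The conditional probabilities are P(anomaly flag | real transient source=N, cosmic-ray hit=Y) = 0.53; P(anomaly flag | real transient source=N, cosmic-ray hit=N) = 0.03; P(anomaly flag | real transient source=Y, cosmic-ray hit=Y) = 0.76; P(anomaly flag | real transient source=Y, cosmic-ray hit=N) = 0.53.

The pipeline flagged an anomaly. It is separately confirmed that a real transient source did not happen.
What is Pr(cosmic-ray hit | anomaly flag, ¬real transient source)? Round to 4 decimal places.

Enumerate both values of cosmic-ray hit and weight by the priors:
  P(anomaly flag | ¬real transient source) = 0.03·0.86 + 0.53·0.14
        = 0.025800 + 0.074200 = 0.100000
Keeping only the cosmic-ray hit-present terms gives 0.074200, so
  P(cosmic-ray hit | anomaly flag, ¬real transient source) = 0.074200 / 0.100000 ≈ 0.7420

Pr(cosmic-ray hit | anomaly flag, ¬real transient source) ≈ 0.7420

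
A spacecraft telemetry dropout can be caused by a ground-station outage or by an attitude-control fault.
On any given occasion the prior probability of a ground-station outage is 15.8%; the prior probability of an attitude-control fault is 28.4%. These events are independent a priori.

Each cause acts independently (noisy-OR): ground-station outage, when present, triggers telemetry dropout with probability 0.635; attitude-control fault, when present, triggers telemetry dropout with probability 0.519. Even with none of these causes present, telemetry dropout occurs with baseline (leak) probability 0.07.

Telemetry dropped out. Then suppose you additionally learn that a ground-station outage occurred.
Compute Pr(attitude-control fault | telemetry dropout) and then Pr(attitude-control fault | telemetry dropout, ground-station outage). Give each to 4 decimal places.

Under noisy-OR, P(telemetry dropout | causes) = 1 − (1−0.07)·∏(1−qᵢ) over the active causes.
P(telemetry dropout) = 0.07·0.842·0.716 + 0.55267·0.842·0.284 + 0.66055·0.158·0.716 + 0.836725·0.158·0.284 = 0.042201 + 0.132159 + 0.074727 + 0.037546 = 0.286633
Restricting to configurations with attitude-control fault present: 0.132159 + 0.037546 = 0.169705.
So P(attitude-control fault | telemetry dropout) = 0.169705/0.286633 ≈ 0.5921.

Now also conditioning on ground-station outage=true:
Enumerate both values of attitude-control fault and weight by the priors:
  P(telemetry dropout | ground-station outage) = 0.66055*0.716 + 0.836725*0.284
        = 0.472954 + 0.237630 = 0.710584
Keeping only the attitude-control fault-present terms gives 0.237630, so
  P(attitude-control fault | telemetry dropout, ground-station outage) = 0.237630 / 0.710584 ≈ 0.3344

Pr(attitude-control fault | telemetry dropout) ≈ 0.5921; Pr(attitude-control fault | telemetry dropout, ground-station outage) ≈ 0.3344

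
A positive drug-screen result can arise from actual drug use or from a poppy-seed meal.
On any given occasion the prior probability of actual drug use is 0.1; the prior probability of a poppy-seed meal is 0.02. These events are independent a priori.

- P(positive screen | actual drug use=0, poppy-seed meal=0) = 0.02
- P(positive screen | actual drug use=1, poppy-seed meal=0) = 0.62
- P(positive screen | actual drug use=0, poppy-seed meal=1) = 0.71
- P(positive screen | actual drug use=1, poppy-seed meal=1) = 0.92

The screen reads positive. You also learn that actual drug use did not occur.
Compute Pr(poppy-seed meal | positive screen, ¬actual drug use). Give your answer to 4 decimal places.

Pr(poppy-seed meal | positive screen, ¬actual drug use) ≈ 0.4201

Weight on poppy-seed meal=true, given the evidence: 0.71·0.02 = 0.014200
Normalizer over all consistent configurations: 0.02·0.98 + 0.71·0.02 = 0.033800
P(poppy-seed meal | positive screen, ¬actual drug use) = 0.014200/0.033800 ≈ 0.4201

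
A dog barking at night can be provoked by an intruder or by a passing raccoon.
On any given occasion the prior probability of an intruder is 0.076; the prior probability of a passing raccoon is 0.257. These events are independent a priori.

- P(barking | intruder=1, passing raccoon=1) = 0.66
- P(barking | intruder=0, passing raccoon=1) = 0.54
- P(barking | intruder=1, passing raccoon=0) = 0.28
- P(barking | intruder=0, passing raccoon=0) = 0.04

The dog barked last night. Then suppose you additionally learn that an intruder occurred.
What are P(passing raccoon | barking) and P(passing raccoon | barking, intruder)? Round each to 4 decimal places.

P(passing raccoon | barking) ≈ 0.7653; P(passing raccoon | barking, intruder) ≈ 0.4491

Weight on passing raccoon=true, given the evidence: 0.128233 + 0.012891 = 0.141124
Denominator P(barking): 0.04*0.924*0.743 + 0.54*0.924*0.257 + 0.28*0.076*0.743 + 0.66*0.076*0.257 = 0.184396
Posterior = 0.141124 / 0.184396 ≈ 0.7653

Now condition on the additional information:
P(barking | intruder) = 0.28*0.743 + 0.66*0.257 = 0.208040 + 0.169620 = 0.377660
Restricting to configurations with passing raccoon present: 0.66*0.257 = 0.169620.
Hence the posterior is 0.169620/0.377660 ≈ 0.4491.
The drop from 0.7653 to 0.4491 is the explaining-away (discounting) effect.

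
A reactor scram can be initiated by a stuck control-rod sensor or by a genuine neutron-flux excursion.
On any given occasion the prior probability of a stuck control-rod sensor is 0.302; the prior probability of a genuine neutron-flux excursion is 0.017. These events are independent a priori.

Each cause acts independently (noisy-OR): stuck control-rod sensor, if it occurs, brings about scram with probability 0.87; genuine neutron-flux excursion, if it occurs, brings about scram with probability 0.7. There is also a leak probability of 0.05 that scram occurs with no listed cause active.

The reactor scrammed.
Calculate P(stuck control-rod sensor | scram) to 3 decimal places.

P(stuck control-rod sensor | scram) ≈ 0.861

Under noisy-OR, P(scram | causes) = 1 − (1−0.05)·∏(1−qᵢ) over the active causes.
Enumerate the 4 (stuck control-rod sensor, genuine neutron-flux excursion) configurations and weight by the priors:
  P(scram) = 0.05*0.698*0.983 + 0.715*0.698*0.017 + 0.8765*0.302*0.983 + 0.96295*0.302*0.017
        = 0.034307 + 0.008484 + 0.260203 + 0.004944 = 0.307938
Keeping only the stuck control-rod sensor-present terms gives 0.265147, so
  P(stuck control-rod sensor | scram) = 0.265147 / 0.307938 ≈ 0.861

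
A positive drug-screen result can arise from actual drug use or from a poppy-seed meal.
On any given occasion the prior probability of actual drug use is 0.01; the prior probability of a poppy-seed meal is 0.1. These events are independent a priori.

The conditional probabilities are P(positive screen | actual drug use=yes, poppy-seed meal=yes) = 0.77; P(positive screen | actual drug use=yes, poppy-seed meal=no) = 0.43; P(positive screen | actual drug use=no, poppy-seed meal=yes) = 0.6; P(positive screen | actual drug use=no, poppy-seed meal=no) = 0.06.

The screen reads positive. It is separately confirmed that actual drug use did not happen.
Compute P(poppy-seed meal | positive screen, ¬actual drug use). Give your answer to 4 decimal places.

P(poppy-seed meal | positive screen, ¬actual drug use) ≈ 0.5263

P(positive screen | ¬actual drug use) = 0.06·0.9 + 0.6·0.1 = 0.054000 + 0.060000 = 0.114000
Of this, 0.060000 comes from 0.6·0.1 (the poppy-seed meal=true cases).
Hence the posterior is 0.060000/0.114000 ≈ 0.5263.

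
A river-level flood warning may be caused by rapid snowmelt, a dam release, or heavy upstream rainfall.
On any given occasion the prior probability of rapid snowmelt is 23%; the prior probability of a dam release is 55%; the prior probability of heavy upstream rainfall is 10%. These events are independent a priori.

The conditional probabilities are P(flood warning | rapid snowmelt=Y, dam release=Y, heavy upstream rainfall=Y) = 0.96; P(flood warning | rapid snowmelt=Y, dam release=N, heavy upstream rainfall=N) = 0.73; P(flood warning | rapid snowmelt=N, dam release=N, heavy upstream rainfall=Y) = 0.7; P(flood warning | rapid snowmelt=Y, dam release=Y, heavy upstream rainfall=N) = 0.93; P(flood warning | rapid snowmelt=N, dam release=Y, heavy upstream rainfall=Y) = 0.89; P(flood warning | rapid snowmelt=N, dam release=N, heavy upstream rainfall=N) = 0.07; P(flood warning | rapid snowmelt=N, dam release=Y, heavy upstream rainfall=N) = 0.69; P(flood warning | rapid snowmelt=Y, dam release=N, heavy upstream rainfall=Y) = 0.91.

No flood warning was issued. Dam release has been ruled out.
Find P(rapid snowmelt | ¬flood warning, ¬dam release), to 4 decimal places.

By total probability over the 4 (rapid snowmelt, heavy upstream rainfall) configurations:
  P(¬flood warning | ¬dam release) = 0.93*0.77*0.9 + 0.3*0.77*0.1 + 0.27*0.23*0.9 + 0.09*0.23*0.1
        = 0.644490 + 0.023100 + 0.055890 + 0.002070 = 0.725550
Keeping only the rapid snowmelt-present terms gives 0.057960, so
  P(rapid snowmelt | ¬flood warning, ¬dam release) = 0.057960 / 0.725550 ≈ 0.0799

P(rapid snowmelt | ¬flood warning, ¬dam release) ≈ 0.0799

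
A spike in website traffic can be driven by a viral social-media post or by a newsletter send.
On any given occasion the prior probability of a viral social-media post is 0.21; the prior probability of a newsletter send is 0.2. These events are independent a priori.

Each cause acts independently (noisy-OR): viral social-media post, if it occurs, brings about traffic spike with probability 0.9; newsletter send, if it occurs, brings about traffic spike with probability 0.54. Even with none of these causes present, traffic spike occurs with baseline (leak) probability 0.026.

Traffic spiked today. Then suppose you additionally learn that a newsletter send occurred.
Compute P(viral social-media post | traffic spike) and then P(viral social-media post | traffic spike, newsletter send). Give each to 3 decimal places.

Under noisy-OR, P(traffic spike | causes) = 1 − (1−0.026)·∏(1−qᵢ) over the active causes.
Enumerate the 4 (viral social-media post, newsletter send) configurations and weight by the priors:
  P(traffic spike) = 0.026*0.79*0.8 + 0.55196*0.79*0.2 + 0.9026*0.21*0.8 + 0.955196*0.21*0.2
        = 0.016432 + 0.087210 + 0.151637 + 0.040118 = 0.295397
Keeping only the viral social-media post-present terms gives 0.191755, so
  P(viral social-media post | traffic spike) = 0.191755 / 0.295397 ≈ 0.649

With the extra evidence:
Sum P(traffic spike|·) weighted by the priors over both values of viral social-media post:
  P(traffic spike | newsletter send) = 0.55196*0.79 + 0.955196*0.21
        = 0.436048 + 0.200591 = 0.636639
Keeping only the viral social-media post-present terms gives 0.200591, so
  P(viral social-media post | traffic spike, newsletter send) = 0.200591 / 0.636639 ≈ 0.315

P(viral social-media post | traffic spike) ≈ 0.649; P(viral social-media post | traffic spike, newsletter send) ≈ 0.315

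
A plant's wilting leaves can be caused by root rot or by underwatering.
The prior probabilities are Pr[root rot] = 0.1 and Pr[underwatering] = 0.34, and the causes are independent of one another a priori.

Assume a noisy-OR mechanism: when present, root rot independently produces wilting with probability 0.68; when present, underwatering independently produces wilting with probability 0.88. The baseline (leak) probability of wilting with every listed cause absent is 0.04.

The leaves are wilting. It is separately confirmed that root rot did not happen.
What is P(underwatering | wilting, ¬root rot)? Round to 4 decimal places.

Under noisy-OR, P(wilting | causes) = 1 − (1−0.04)·∏(1−qᵢ) over the active causes.
For the numerator, keep only underwatering=true terms: 0.8848·0.34 = 0.300832
Denominator P(wilting | ¬root rot): 0.04·0.66 + 0.8848·0.34 = 0.327232
Posterior = 0.300832 / 0.327232 ≈ 0.9193

P(underwatering | wilting, ¬root rot) ≈ 0.9193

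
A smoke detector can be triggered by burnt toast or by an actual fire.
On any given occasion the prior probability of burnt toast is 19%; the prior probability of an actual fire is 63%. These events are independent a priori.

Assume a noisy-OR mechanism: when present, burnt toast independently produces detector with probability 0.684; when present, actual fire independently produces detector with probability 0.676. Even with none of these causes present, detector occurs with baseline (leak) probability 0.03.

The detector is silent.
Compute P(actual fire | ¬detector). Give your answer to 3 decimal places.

Under noisy-OR, P(detector | causes) = 1 − (1−0.03)·∏(1−qᵢ) over the active causes.
P(¬detector) = 0.97·0.81·0.37 + 0.31428·0.81·0.63 + 0.30652·0.19·0.37 + 0.099312·0.19·0.63 = 0.290709 + 0.160377 + 0.021548 + 0.011888 = 0.484522
Of this, 0.172265 comes from 0.160377 + 0.011888 (the actual fire=true cases).
Hence the posterior is 0.172265/0.484522 ≈ 0.356.

P(actual fire | ¬detector) ≈ 0.356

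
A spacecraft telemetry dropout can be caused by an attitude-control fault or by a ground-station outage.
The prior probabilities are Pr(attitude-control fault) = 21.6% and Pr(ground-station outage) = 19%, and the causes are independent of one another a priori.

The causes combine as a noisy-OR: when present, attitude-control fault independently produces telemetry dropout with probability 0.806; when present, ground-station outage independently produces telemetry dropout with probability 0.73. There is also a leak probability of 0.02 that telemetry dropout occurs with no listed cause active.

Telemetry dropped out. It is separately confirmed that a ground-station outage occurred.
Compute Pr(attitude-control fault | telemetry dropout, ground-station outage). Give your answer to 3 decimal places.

Pr(attitude-control fault | telemetry dropout, ground-station outage) ≈ 0.262

Under noisy-OR, P(telemetry dropout | causes) = 1 − (1−0.02)·∏(1−qᵢ) over the active causes.
Enumerate both values of attitude-control fault and weight by the priors:
  P(telemetry dropout | ground-station outage) = 0.7354·0.784 + 0.948668·0.216
        = 0.576554 + 0.204912 = 0.781466
The terms with attitude-control fault present sum to 0.204912, so
  P(attitude-control fault | telemetry dropout, ground-station outage) = 0.204912 / 0.781466 ≈ 0.262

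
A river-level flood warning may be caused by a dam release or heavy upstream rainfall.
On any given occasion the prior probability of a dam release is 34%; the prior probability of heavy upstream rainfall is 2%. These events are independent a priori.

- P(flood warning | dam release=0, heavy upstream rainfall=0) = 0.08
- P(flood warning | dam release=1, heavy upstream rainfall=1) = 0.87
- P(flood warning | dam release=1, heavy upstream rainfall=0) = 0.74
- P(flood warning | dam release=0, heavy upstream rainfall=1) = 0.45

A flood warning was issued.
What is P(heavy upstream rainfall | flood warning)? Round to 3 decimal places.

Enumerate the 4 (dam release, heavy upstream rainfall) configurations and weight by the priors:
  P(flood warning) = 0.08*0.66*0.98 + 0.45*0.66*0.02 + 0.74*0.34*0.98 + 0.87*0.34*0.02
        = 0.051744 + 0.005940 + 0.246568 + 0.005916 = 0.310168
Keeping only the heavy upstream rainfall-present terms gives 0.011856, so
  P(heavy upstream rainfall | flood warning) = 0.011856 / 0.310168 ≈ 0.038

P(heavy upstream rainfall | flood warning) ≈ 0.038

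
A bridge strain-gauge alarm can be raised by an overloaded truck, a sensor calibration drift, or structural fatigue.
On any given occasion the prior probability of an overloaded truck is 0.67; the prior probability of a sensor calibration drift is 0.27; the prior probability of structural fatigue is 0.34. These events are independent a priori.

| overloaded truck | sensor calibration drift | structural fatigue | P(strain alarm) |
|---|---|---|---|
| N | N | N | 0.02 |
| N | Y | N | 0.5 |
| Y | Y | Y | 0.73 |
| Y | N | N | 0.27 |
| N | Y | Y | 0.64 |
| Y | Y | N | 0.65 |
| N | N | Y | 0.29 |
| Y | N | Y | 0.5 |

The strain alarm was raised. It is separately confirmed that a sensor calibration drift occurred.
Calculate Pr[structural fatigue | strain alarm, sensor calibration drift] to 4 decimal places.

By total probability over the 4 (overloaded truck, structural fatigue) configurations:
  P(strain alarm | sensor calibration drift) = 0.5×0.33×0.66 + 0.64×0.33×0.34 + 0.65×0.67×0.66 + 0.73×0.67×0.34
        = 0.108900 + 0.071808 + 0.287430 + 0.166294 = 0.634432
The terms with structural fatigue present sum to 0.238102, so
  P(structural fatigue | strain alarm, sensor calibration drift) = 0.238102 / 0.634432 ≈ 0.3753

Pr[structural fatigue | strain alarm, sensor calibration drift] ≈ 0.3753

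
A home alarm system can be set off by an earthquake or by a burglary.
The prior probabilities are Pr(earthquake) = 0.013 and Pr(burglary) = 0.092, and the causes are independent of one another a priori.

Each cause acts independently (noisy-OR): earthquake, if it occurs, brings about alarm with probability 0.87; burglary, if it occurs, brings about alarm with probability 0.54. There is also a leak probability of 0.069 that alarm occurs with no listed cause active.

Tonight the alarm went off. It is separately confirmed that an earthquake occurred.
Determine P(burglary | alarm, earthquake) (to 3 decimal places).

Under noisy-OR, P(alarm | causes) = 1 − (1−0.069)·∏(1−qᵢ) over the active causes.
P(alarm | earthquake) = 0.87897×0.908 + 0.944326×0.092 = 0.798105 + 0.086878 = 0.884983
Of this, 0.086878 comes from 0.944326×0.092 (the burglary=true cases).
P(burglary | alarm, earthquake) = 0.086878 / 0.884983 ≈ 0.098

P(burglary | alarm, earthquake) ≈ 0.098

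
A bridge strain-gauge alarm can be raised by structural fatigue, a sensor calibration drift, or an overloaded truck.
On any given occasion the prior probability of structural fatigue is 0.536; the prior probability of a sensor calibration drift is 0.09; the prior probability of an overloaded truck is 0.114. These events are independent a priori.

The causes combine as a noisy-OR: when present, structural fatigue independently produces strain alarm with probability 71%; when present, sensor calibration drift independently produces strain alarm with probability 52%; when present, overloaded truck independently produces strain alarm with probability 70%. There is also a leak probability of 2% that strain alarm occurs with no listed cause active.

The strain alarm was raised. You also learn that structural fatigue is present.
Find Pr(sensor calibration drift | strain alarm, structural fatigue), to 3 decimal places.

Under noisy-OR, P(strain alarm | causes) = 1 − (1−0.02)·∏(1−qᵢ) over the active causes.
P(strain alarm | structural fatigue) = 0.7158·0.91·0.886 + 0.91474·0.91·0.114 + 0.863584·0.09·0.886 + 0.959075·0.09·0.114 = 0.577121 + 0.094895 + 0.068862 + 0.009840 = 0.750718
Restricting to configurations with sensor calibration drift present: 0.068862 + 0.009840 = 0.078702.
Hence the posterior is 0.078702/0.750718 ≈ 0.105.

Pr(sensor calibration drift | strain alarm, structural fatigue) ≈ 0.105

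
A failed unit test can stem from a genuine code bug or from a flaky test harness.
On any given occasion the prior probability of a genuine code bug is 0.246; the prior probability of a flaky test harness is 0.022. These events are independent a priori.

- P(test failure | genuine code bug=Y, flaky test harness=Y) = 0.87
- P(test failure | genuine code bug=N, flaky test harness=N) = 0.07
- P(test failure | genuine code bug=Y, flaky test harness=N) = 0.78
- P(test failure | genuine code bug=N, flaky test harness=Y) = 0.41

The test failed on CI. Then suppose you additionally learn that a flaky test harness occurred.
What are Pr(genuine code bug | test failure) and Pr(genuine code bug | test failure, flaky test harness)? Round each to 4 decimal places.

Pr(genuine code bug | test failure) ≈ 0.7671; Pr(genuine code bug | test failure, flaky test harness) ≈ 0.4091

P(test failure) = 0.07·0.754·0.978 + 0.41·0.754·0.022 + 0.78·0.246·0.978 + 0.87·0.246·0.022 = 0.051619 + 0.006801 + 0.187659 + 0.004708 = 0.250787
Of this, 0.192367 comes from 0.187659 + 0.004708 (the genuine code bug=true cases).
P(genuine code bug | test failure) = 0.192367 / 0.250787 ≈ 0.7671

With the extra evidence:
Enumerate both values of genuine code bug and weight by the priors:
  P(test failure | flaky test harness) = 0.41×0.754 + 0.87×0.246
        = 0.309140 + 0.214020 = 0.523160
Keeping only the genuine code bug-present terms gives 0.214020, so
  P(genuine code bug | test failure, flaky test harness) = 0.214020 / 0.523160 ≈ 0.4091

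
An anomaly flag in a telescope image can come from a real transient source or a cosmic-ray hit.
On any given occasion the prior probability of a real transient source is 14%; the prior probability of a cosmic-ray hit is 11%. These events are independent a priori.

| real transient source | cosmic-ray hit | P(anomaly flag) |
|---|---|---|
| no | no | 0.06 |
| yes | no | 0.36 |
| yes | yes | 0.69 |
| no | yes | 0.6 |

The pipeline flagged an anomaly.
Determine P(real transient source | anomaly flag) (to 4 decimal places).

P(real transient source | anomaly flag) ≈ 0.3508

P(anomaly flag) = 0.06·0.86·0.89 + 0.6·0.86·0.11 + 0.36·0.14·0.89 + 0.69·0.14·0.11 = 0.045924 + 0.056760 + 0.044856 + 0.010626 = 0.158166
Of this, 0.055482 comes from 0.044856 + 0.010626 (the real transient source=true cases).
So P(real transient source | anomaly flag) = 0.055482/0.158166 ≈ 0.3508.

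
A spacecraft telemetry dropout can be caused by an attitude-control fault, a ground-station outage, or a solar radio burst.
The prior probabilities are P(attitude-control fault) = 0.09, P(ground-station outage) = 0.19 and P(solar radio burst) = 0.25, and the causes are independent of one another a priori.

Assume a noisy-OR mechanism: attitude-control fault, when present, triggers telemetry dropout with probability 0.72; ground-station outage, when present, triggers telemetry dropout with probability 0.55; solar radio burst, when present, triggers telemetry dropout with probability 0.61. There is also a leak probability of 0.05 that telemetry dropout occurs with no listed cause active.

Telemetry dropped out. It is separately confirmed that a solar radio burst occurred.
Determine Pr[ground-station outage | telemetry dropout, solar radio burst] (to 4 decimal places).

Under noisy-OR, P(telemetry dropout | causes) = 1 − (1−0.05)·∏(1−qᵢ) over the active causes.
P(telemetry dropout | solar radio burst) = 0.6295*0.91*0.81 + 0.833275*0.91*0.19 + 0.89626*0.09*0.81 + 0.953317*0.09*0.19 = 0.464004 + 0.144073 + 0.065337 + 0.016302 = 0.689716
Restricting to configurations with ground-station outage present: 0.144073 + 0.016302 = 0.160375.
So P(ground-station outage | telemetry dropout, solar radio burst) = 0.160375/0.689716 ≈ 0.2325.

Pr[ground-station outage | telemetry dropout, solar radio burst] ≈ 0.2325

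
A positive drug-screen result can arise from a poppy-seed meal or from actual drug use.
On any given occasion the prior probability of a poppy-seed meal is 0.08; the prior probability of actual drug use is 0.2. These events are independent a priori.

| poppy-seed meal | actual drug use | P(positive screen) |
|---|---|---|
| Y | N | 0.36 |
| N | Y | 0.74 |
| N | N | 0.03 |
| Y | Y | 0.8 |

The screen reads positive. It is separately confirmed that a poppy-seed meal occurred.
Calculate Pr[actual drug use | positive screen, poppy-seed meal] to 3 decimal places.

Pr[actual drug use | positive screen, poppy-seed meal] ≈ 0.357

Numerator (weight on configurations with actual drug use): 0.8*0.2 = 0.160000
Normalizer over all consistent configurations: 0.36*0.8 + 0.8*0.2 = 0.448000
P(actual drug use | positive screen, poppy-seed meal) = 0.160000/0.448000 ≈ 0.357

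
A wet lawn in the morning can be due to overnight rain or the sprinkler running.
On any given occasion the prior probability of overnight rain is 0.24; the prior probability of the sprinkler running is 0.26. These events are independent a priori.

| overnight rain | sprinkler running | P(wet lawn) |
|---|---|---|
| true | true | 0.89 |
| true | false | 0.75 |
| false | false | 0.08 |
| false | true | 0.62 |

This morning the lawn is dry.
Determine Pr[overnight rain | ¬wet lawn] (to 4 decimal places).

Pr[overnight rain | ¬wet lawn] ≈ 0.0796

P(¬wet lawn) = 0.92·0.76·0.74 + 0.38·0.76·0.26 + 0.25·0.24·0.74 + 0.11·0.24·0.26 = 0.517408 + 0.075088 + 0.044400 + 0.006864 = 0.643760
Restricting to configurations with overnight rain present: 0.044400 + 0.006864 = 0.051264.
P(overnight rain | ¬wet lawn) = 0.051264 / 0.643760 ≈ 0.0796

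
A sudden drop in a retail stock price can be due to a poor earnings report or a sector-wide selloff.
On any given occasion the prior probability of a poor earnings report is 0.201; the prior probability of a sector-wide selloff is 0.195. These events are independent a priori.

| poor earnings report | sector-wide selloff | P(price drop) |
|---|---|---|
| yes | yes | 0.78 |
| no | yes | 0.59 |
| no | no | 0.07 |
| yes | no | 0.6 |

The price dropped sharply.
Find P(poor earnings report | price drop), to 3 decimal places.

P(price drop) = 0.07×0.799×0.805 + 0.59×0.799×0.195 + 0.6×0.201×0.805 + 0.78×0.201×0.195 = 0.045024 + 0.091925 + 0.097083 + 0.030572 = 0.264604
Restricting to configurations with poor earnings report present: 0.097083 + 0.030572 = 0.127655.
So P(poor earnings report | price drop) = 0.127655/0.264604 ≈ 0.482.

P(poor earnings report | price drop) ≈ 0.482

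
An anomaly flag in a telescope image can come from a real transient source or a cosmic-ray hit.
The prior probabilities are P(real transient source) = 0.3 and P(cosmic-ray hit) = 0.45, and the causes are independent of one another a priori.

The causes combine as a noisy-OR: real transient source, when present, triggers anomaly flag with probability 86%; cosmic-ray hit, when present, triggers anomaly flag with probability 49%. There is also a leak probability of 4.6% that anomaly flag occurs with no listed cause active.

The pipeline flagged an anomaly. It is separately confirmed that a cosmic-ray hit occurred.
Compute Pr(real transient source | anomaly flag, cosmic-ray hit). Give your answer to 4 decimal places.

Pr(real transient source | anomaly flag, cosmic-ray hit) ≈ 0.4375

Under noisy-OR, P(anomaly flag | causes) = 1 − (1−0.046)·∏(1−qᵢ) over the active causes.
P(anomaly flag | cosmic-ray hit) = 0.51346×0.7 + 0.931884×0.3 = 0.359422 + 0.279565 = 0.638987
The real transient source-present share is 0.931884×0.3 = 0.279565.
Hence the posterior is 0.279565/0.638987 ≈ 0.4375.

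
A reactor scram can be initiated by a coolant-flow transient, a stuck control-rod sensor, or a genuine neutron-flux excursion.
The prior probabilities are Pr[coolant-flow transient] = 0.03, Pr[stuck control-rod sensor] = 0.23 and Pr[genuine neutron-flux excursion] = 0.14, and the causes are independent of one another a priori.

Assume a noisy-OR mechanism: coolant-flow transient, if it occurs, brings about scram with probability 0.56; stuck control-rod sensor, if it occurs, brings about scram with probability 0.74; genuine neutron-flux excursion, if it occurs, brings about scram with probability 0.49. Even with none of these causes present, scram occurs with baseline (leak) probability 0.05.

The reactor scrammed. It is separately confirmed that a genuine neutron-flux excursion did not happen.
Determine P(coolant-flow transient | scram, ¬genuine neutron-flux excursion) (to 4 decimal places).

P(coolant-flow transient | scram, ¬genuine neutron-flux excursion) ≈ 0.0871

Under noisy-OR, P(scram | causes) = 1 − (1−0.05)·∏(1−qᵢ) over the active causes.
For the numerator, keep only coolant-flow transient=true terms: 0.013444 + 0.006150 = 0.019594
Normalizer over all consistent configurations: 0.05·0.97·0.77 + 0.753·0.97·0.23 + 0.582·0.03·0.77 + 0.89132·0.03·0.23 = 0.224933
Posterior = 0.019594 / 0.224933 ≈ 0.0871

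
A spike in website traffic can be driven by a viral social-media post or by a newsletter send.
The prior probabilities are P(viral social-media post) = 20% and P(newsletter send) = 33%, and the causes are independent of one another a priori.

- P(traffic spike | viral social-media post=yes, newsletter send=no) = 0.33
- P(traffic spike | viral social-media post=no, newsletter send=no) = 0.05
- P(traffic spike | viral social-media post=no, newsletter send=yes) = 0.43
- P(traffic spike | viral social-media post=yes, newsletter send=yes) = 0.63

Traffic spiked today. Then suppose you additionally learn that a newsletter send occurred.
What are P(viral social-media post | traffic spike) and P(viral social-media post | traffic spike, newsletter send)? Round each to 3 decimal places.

P(viral social-media post | traffic spike) ≈ 0.379; P(viral social-media post | traffic spike, newsletter send) ≈ 0.268

For the numerator, keep only viral social-media post=true terms: 0.044220 + 0.041580 = 0.085800
Normalizer over all consistent configurations: 0.05·0.8·0.67 + 0.43·0.8·0.33 + 0.33·0.2·0.67 + 0.63·0.2·0.33 = 0.226120
P(viral social-media post | traffic spike) = 0.085800/0.226120 ≈ 0.379

Now condition on the additional information:
P(traffic spike | newsletter send) = 0.43·0.8 + 0.63·0.2 = 0.344000 + 0.126000 = 0.470000
The viral social-media post-present share is 0.63·0.2 = 0.126000.
P(viral social-media post | traffic spike, newsletter send) = 0.126000 / 0.470000 ≈ 0.268
The drop from 0.379 to 0.268 is the explaining-away (discounting) effect.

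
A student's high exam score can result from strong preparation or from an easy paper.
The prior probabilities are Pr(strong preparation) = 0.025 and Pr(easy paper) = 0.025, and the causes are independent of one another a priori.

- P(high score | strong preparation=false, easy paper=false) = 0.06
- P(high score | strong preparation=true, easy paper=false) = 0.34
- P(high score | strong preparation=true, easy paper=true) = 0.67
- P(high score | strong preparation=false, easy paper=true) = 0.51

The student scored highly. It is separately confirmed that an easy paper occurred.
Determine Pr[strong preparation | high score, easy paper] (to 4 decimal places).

Pr[strong preparation | high score, easy paper] ≈ 0.0326

Sum P(high score|·) weighted by the priors over both values of strong preparation:
  P(high score | easy paper) = 0.51·0.975 + 0.67·0.025
        = 0.497250 + 0.016750 = 0.514000
The terms with strong preparation present sum to 0.016750, so
  P(strong preparation | high score, easy paper) = 0.016750 / 0.514000 ≈ 0.0326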